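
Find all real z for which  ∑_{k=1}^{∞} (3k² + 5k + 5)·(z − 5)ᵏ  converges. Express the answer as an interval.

Apply the ratio test: |a_{k+1}| / |a_k| = (3(k+1)² + 5(k+1) + 5)/(3k² + 5k + 5), which tends to 1 as k → ∞.
Convergence for |z − 5| < 1, so R = 1.
When z = 6, the terms do not tend to 0, so the series diverges.
Endpoint z = 4: the terms do not tend to 0, so the series diverges.

(4, 6)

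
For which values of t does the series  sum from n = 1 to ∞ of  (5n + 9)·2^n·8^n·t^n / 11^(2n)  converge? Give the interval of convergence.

(-121/16, 121/16)

The ratio of consecutive coefficients is [(5(n+1) + 9)/(5n + 9)] · 2·8/121 → 16/121.
Convergence for |t| · 16/121 < 1, i.e. |t| < 121/16. So R = 121/16.
When t = 121/16, the n-th term does not approach 0; divergence by the term test.
At t = -121/16: the terms do not tend to 0, so the series diverges.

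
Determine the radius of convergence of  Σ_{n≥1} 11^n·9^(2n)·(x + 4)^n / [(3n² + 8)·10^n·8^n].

The ratio of consecutive coefficients is [(3n² + 8)/(3(n+1)² + 8)] · 11·81/(10·8) → 891/80.
Convergence for |x + 4| · 891/80 < 1, i.e. |x + 4| < 80/891. So R = 80/891.

R = 80/891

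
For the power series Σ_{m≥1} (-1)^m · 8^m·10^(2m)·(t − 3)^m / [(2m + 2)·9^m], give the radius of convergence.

R = 9/800

By the ratio test, |a_{m+1}/a_m| = [(2m + 2)/(2(m+1) + 2)] · 8·100/9 → 800/9.
Hence the series converges for |t − 3| < 1/(800/9) = 9/800, so the radius of convergence is 9/800.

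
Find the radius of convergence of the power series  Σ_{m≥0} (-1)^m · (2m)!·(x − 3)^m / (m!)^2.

The ratio of consecutive coefficients is (2m+1)·(2m+2)/(m+1)² → 4.
The series converges when 4 · |x − 3| < 1, giving R = 1/4.

R = 1/4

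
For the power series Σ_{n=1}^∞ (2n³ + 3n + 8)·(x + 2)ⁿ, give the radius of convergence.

Apply the ratio test: |a_{n+1}| / |a_n| = (2(n+1)³ + 3(n+1) + 8)/(2n³ + 3n + 8), which tends to 1 as n → ∞.
So the series converges when |x + 2| < 1 and diverges when |x + 2| > 1; R = 1.

R = 1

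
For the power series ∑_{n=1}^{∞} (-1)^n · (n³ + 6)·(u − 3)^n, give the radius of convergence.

Apply the ratio test: |a_{n+1}| / |a_n| = ((n+1)³ + 6)/(n³ + 6), which tends to 1 as n → ∞.
So the series converges when |u − 3| < 1 and diverges when |u − 3| > 1; R = 1.

R = 1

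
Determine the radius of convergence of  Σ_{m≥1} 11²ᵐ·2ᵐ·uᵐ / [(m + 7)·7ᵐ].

R = 7/242

Ratio test: |a_{m+1}/a_m| = [(m + 7)/((m+1) + 7)] · 121·2/7 → 242/7 as m → ∞.
The series converges when 242/7 · |u| < 1, giving R = 7/242.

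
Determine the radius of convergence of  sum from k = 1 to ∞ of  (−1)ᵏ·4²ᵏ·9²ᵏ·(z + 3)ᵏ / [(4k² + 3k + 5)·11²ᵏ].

By the ratio test, |a_{k+1}/a_k| = [(4k² + 3k + 5)/(4(k+1)² + 3(k+1) + 5)] · 16·81/121 → 1296/121.
The series converges when 1296/121 · |z + 3| < 1, giving R = 121/1296.

R = 121/1296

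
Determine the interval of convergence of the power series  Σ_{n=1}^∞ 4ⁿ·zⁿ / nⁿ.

(−∞, ∞)

Applying the root test, |a_n|^(1/n) = 4/n → 0.
Since the n-th root of |a_n| tends to 0, the series converges for all real z; R = ∞.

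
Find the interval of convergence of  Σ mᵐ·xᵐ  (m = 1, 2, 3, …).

{0}

By the Cauchy root test, |a_m|^(1/m) = m → ∞.
Since the m-th root of |a_m| is unbounded, the series converges only at x = 0; R = 0.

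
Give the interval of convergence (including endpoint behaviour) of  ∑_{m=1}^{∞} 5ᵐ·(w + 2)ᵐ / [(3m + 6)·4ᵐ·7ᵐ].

Ratio test: |a_{m+1}/a_m| = [(3m + 6)/(3(m+1) + 6)] · 5/(4·7) → 5/28 as m → ∞.
Thus R = 1/(5/28) = 28/5.
Check w = 18/5: comparison with the harmonic series Σ 1/m shows the series diverges.
At w = -38/5: an alternating series whose terms decrease to 0 in absolute value, so it converges by the Leibniz criterion.

[-38/5, 18/5)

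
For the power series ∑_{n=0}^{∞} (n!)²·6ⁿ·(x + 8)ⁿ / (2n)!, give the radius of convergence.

R = 2/3

Apply the ratio test: |a_{n+1}| / |a_n| = (n+1)²/[(2n+1)·(2n+2)] · 6, which tends to 3/2 as n → ∞.
Thus R = 1/(3/2) = 2/3.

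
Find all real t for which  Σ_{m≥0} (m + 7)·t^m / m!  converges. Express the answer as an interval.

Apply the ratio test: |a_{m+1}| / |a_m| = ((m+1) + 7)/(m + 7) · 1/(m+1), which tends to 0 as m → ∞.
The ratio tends to 0 regardless of t, hence R = ∞.

(−∞, ∞)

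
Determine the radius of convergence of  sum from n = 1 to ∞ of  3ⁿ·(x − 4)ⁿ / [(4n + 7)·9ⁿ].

R = 3

The ratio of consecutive coefficients is [(4n + 7)/(4(n+1) + 7)] · 3/9 → 1/3.
Convergence for |x − 4| · 1/3 < 1, i.e. |x − 4| < 3. So R = 3.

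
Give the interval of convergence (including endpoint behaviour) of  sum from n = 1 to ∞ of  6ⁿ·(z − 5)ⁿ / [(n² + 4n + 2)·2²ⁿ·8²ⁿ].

[-113/3, 143/3]

The ratio of consecutive coefficients is [(n² + 4n + 2)/((n+1)² + 4(n+1) + 2)] · 6/(4·64) → 3/128.
Convergence for |z − 5| · 3/128 < 1, i.e. |z − 5| < 128/3. So R = 128/3.
At z = 143/3: the terms are on the order of 1/n², so the series converges absolutely by comparison with the p-series (p = 2 > 1).
Endpoint z = -113/3: the terms are on the order of 1/n², so the series converges absolutely by comparison with the p-series (p = 2 > 1).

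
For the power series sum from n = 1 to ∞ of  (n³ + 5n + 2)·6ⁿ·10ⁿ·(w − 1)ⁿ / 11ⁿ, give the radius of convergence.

R = 11/60

Ratio test: |a_{n+1}/a_n| = [((n+1)³ + 5(n+1) + 2)/(n³ + 5n + 2)] · 6·10/11 → 60/11 as n → ∞.
Convergence for |w − 1| · 60/11 < 1, i.e. |w − 1| < 11/60. So R = 11/60.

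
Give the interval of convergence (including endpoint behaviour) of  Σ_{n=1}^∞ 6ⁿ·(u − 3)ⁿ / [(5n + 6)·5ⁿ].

[13/6, 23/6)

Apply the ratio test: |a_{n+1}| / |a_n| = [(5n + 6)/(5(n+1) + 6)] · 6/5, which tends to 6/5 as n → ∞.
Convergence for |u − 3| · 6/5 < 1, i.e. |u − 3| < 5/6. So R = 5/6.
Endpoint u = 23/6: the terms are asymptotic to a nonzero constant times 1/n, so the series diverges by limit comparison with Σ 1/n.
At u = 13/6: the terms alternate in sign and decrease monotonically to 0 in absolute value (size ~ c/n), so the alternating series test gives convergence.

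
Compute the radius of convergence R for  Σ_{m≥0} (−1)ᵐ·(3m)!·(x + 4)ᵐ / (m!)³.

Apply the ratio test: |a_{m+1}| / |a_m| = (3m+1)·(3m+2)·(3m+3)/(m+1)³, which tends to 27 as m → ∞.
Hence the series converges for |x + 4| < 1/(27) = 1/27, so the radius of convergence is 1/27.

R = 1/27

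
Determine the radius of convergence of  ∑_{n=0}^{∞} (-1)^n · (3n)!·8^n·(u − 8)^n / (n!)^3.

R = 1/216

Ratio test: |a_{n+1}/a_n| = (3n+1)·(3n+2)·(3n+3)/(n+1)³ · 8 → 216 as n → ∞.
The series converges when 216 · |u − 8| < 1, giving R = 1/216.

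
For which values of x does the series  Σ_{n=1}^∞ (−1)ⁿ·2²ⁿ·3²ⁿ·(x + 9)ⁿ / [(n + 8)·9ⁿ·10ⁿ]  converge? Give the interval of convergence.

(-23/2, -13/2]

The ratio of consecutive coefficients is [(n + 8)/((n+1) + 8)] · 4·9/(9·10) → 2/5.
Hence the series converges for |x + 9| < 1/(2/5) = 5/2, so the radius of convergence is 5/2.
Check x = -13/2: an alternating series whose terms decrease to 0 in absolute value, so it converges by the Leibniz criterion.
Endpoint x = -23/2: comparison with the harmonic series Σ 1/n shows the series diverges.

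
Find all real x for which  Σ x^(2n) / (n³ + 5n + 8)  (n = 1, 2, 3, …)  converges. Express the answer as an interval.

[-1, 1]

Apply the ratio test: |a_{n+1}| / |a_n| = (n³ + 5n + 8)/((n+1)³ + 5(n+1) + 8), which tends to 1 as n → ∞.
Since the exponent of x increases by 2 each term, convergence requires |x|² < 1, hence R = 1.
At x = 1: the series is dominated by a constant times Σ 1/n³, which converges (p = 3 > 1).
When x = -1, the terms are on the order of 1/n³, so the series converges absolutely by comparison with the p-series (p = 3 > 1).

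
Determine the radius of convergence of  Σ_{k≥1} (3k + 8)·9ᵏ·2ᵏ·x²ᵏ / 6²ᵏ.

R = √2

Ratio test: |a_{k+1}/a_k| = [(3(k+1) + 8)/(3k + 8)] · 9·2/36 → 1/2 as k → ∞.
Since the exponent of x increases by 2 each term, convergence requires |x|² < 2, hence R = √2.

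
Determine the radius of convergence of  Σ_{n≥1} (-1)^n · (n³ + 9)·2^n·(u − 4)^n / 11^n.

Apply the ratio test: |a_{n+1}| / |a_n| = [((n+1)³ + 9)/(n³ + 9)] · 2/11, which tends to 2/11 as n → ∞.
Thus R = 1/(2/11) = 11/2.

R = 11/2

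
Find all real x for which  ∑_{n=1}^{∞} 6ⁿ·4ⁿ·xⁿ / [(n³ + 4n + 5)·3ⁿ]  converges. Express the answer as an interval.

[-1/8, 1/8]

Apply the ratio test: |a_{n+1}| / |a_n| = [(n³ + 4n + 5)/((n+1)³ + 4(n+1) + 5)] · 6·4/3, which tends to 8 as n → ∞.
The series converges when 8 · |x| < 1, giving R = 1/8.
Check x = 1/8: the series is dominated by a constant times Σ 1/n³, which converges (p = 3 > 1).
Endpoint x = -1/8: absolute convergence follows by limit comparison with Σ 1/n³.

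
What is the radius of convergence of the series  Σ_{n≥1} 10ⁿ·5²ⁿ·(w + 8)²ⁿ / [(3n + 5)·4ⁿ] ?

R = √10/25

Ratio test: |a_{n+1}/a_n| = [(3n + 5)/(3(n+1) + 5)] · 10·25/4 → 125/2 as n → ∞.
Writing y = (w + 8)², the series in y has radius 2/125, so |w + 8| < √(2/125) and R = √10/25.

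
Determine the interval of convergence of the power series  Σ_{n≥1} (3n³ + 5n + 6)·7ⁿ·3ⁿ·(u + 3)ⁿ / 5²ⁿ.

(-88/21, -38/21)

By the ratio test, |a_{n+1}/a_n| = [(3(n+1)³ + 5(n+1) + 6)/(3n³ + 5n + 6)] · 7·3/25 → 21/25.
The series converges when 21/25 · |u + 3| < 1, giving R = 25/21.
When u = -38/21, the n-th term does not approach 0; divergence by the term test.
When u = -88/21, the terms do not tend to 0, so the series diverges.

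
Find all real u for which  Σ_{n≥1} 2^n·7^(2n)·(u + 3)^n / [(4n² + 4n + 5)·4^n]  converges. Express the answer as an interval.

[-149/49, -145/49]

By the ratio test, |a_{n+1}/a_n| = [(4n² + 4n + 5)/(4(n+1)² + 4(n+1) + 5)] · 2·49/4 → 49/2.
Thus R = 1/(49/2) = 2/49.
When u = -145/49, absolute convergence follows by limit comparison with Σ 1/n².
Endpoint u = -149/49: the series is dominated by a constant times Σ 1/n², which converges (p = 2 > 1).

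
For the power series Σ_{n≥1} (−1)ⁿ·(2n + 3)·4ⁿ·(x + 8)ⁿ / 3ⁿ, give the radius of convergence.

R = 3/4

By the ratio test, |a_{n+1}/a_n| = [(2(n+1) + 3)/(2n + 3)] · 4/3 → 4/3.
Convergence for |x + 8| · 4/3 < 1, i.e. |x + 8| < 3/4. So R = 3/4.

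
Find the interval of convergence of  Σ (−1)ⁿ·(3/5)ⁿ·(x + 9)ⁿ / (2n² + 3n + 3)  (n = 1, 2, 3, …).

[-32/3, -22/3]

Apply the ratio test: |a_{n+1}| / |a_n| = [(2n² + 3n + 3)/(2(n+1)² + 3(n+1) + 3)] · 3/5, which tends to 3/5 as n → ∞.
Thus R = 1/(3/5) = 5/3.
Check x = -22/3: absolute convergence follows by limit comparison with Σ 1/n².
When x = -32/3, the terms are on the order of 1/n², so the series converges absolutely by comparison with the p-series (p = 2 > 1).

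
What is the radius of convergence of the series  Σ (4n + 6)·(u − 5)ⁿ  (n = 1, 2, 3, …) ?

The ratio of consecutive coefficients is (4(n+1) + 6)/(4n + 6) → 1.
Hence R = 1.

R = 1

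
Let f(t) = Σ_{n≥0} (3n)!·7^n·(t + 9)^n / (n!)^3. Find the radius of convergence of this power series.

R = 1/189

The ratio of consecutive coefficients is (3n+1)·(3n+2)·(3n+3)/(n+1)³ · 7 → 189.
Thus R = 1/(189) = 1/189.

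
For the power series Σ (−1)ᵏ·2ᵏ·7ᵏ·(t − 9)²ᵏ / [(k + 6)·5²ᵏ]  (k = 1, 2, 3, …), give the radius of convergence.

R = 5√14/14

Apply the ratio test: |a_{k+1}| / |a_k| = [(k + 6)/((k+1) + 6)] · 2·7/25, which tends to 14/25 as k → ∞.
Successive powers of (t − 9) differ by 2, so the series converges when |t − 9|² · 14/25 < 1, i.e. |t − 9| < √(25/14). So R = 5√14/14.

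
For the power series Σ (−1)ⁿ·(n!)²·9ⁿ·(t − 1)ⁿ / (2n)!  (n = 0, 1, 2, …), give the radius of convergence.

Apply the ratio test: |a_{n+1}| / |a_n| = (n+1)²/[(2n+1)·(2n+2)] · 9, which tends to 9/4 as n → ∞.
Convergence for |t − 1| · 9/4 < 1, i.e. |t − 1| < 4/9. So R = 4/9.

R = 4/9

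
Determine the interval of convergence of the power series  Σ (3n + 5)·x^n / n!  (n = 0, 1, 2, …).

(−∞, ∞)

Apply the ratio test: |a_{n+1}| / |a_n| = (3(n+1) + 5)/(3n + 5) · 1/(n+1), which tends to 0 as n → ∞.
Since the limit is 0 < 1 for every x, the series converges on all of ℝ and R = ∞.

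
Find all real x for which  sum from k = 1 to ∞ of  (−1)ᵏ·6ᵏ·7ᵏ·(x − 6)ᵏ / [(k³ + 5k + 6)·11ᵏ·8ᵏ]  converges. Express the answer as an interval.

Ratio test: |a_{k+1}/a_k| = [(k³ + 5k + 6)/((k+1)³ + 5(k+1) + 6)] · 6·7/(11·8) → 21/44 as k → ∞.
Thus R = 1/(21/44) = 44/21.
At x = 170/21: absolute convergence follows by limit comparison with Σ 1/k³.
Check x = 82/21: the terms are on the order of 1/k³, so the series converges absolutely by comparison with the p-series (p = 3 > 1).

[82/21, 170/21]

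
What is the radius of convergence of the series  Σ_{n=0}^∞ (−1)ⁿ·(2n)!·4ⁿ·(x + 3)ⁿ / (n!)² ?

R = 1/16

The ratio of consecutive coefficients is (2n+1)·(2n+2)/(n+1)² · 4 → 16.
Convergence for |x + 3| · 16 < 1, i.e. |x + 3| < 1/16. So R = 1/16.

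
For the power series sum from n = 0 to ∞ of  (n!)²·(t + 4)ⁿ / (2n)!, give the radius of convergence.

R = 4

Apply the ratio test: |a_{n+1}| / |a_n| = (n+1)²/[(2n+1)·(2n+2)], which tends to 1/4 as n → ∞.
Hence the series converges for |t + 4| < 1/(1/4) = 4, so the radius of convergence is 4.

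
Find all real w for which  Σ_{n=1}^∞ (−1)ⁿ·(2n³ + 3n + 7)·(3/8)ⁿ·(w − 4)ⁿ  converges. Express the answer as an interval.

(4/3, 20/3)

Ratio test: |a_{n+1}/a_n| = [(2(n+1)³ + 3(n+1) + 7)/(2n³ + 3n + 7)] · 3/8 → 3/8 as n → ∞.
The series converges when 3/8 · |w − 4| < 1, giving R = 8/3.
Check w = 20/3: the terms have absolute value of order n³, which does not tend to 0, so the series diverges by the divergence test.
When w = 4/3, the terms have absolute value of order n³, which does not tend to 0, so the series diverges by the divergence test.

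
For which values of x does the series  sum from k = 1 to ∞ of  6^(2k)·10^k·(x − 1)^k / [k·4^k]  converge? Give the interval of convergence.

[89/90, 91/90)

Apply the ratio test: |a_{k+1}| / |a_k| = [k/(k+1)] · 36·10/4, which tends to 90 as k → ∞.
Thus R = 1/(90) = 1/90.
When x = 91/90, the terms are asymptotic to a nonzero constant times 1/k, so the series diverges by limit comparison with Σ 1/k.
At x = 89/90: the terms alternate in sign and decrease monotonically to 0 in absolute value (size ~ c/k), so the alternating series test gives convergence.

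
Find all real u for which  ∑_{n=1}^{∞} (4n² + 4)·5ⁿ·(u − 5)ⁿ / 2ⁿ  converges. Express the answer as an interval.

(23/5, 27/5)

The ratio of consecutive coefficients is [(4(n+1)² + 4)/(4n² + 4)] · 5/2 → 5/2.
Thus R = 1/(5/2) = 2/5.
Endpoint u = 27/5: the terms do not tend to 0, so the series diverges.
Endpoint u = 23/5: the terms do not tend to 0, so the series diverges.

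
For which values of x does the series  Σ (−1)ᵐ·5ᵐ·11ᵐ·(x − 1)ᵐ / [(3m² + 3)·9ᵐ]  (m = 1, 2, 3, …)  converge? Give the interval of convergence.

[46/55, 64/55]

The ratio of consecutive coefficients is [(3m² + 3)/(3(m+1)² + 3)] · 5·11/9 → 55/9.
The series converges when 55/9 · |x − 1| < 1, giving R = 9/55.
Endpoint x = 64/55: the terms are on the order of 1/m², so the series converges absolutely by comparison with the p-series (p = 2 > 1).
At x = 46/55: absolute convergence follows by limit comparison with Σ 1/m².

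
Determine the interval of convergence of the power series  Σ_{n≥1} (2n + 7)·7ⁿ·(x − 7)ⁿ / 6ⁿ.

(43/7, 55/7)

Ratio test: |a_{n+1}/a_n| = [(2(n+1) + 7)/(2n + 7)] · 7/6 → 7/6 as n → ∞.
Convergence for |x − 7| · 7/6 < 1, i.e. |x − 7| < 6/7. So R = 6/7.
When x = 55/7, the terms have absolute value of order n, which does not tend to 0, so the series diverges by the divergence test.
At x = 43/7: the terms have absolute value of order n, which does not tend to 0, so the series diverges by the divergence test.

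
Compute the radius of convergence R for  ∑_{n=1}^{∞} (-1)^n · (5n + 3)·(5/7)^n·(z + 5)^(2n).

By the ratio test, |a_{n+1}/a_n| = [(5(n+1) + 3)/(5n + 3)] · 5/7 → 5/7.
Since the exponent of (z + 5) increases by 2 each term, convergence requires |z + 5|² < 7/5, hence R = √35/5.

R = √35/5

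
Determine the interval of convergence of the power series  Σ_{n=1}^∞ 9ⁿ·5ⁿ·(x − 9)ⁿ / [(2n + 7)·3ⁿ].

[134/15, 136/15)

By the ratio test, |a_{n+1}/a_n| = [(2n + 7)/(2(n+1) + 7)] · 9·5/3 → 15.
Convergence for |x − 9| · 15 < 1, i.e. |x − 9| < 1/15. So R = 1/15.
Endpoint x = 136/15: the terms behave like c/n; limit comparison with the harmonic series gives divergence.
When x = 134/15, the terms alternate in sign and decrease monotonically to 0 in absolute value (size ~ c/n), so the alternating series test gives convergence.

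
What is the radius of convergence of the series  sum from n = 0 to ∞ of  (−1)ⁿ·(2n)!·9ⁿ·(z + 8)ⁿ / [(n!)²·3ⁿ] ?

R = 1/12

Ratio test: |a_{n+1}/a_n| = (2n+1)·(2n+2)/(n+1)² · 9/3 → 12 as n → ∞.
Hence the series converges for |z + 8| < 1/(12) = 1/12, so the radius of convergence is 1/12.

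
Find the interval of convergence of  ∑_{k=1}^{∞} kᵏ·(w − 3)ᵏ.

By the Cauchy root test, |a_k|^(1/k) = k → ∞.
Since the k-th root of |a_k| is unbounded, the series converges only at w = 3; R = 0.

{3}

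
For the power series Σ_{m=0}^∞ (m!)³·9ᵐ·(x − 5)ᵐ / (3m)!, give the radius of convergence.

The ratio of consecutive coefficients is (m+1)³/[(3m+1)·(3m+2)·(3m+3)] · 9 → 1/3.
Thus R = 1/(1/3) = 3.

R = 3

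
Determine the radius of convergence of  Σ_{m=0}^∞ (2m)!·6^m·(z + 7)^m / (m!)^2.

By the ratio test, |a_{m+1}/a_m| = (2m+1)·(2m+2)/(m+1)² · 6 → 24.
Hence the series converges for |z + 7| < 1/(24) = 1/24, so the radius of convergence is 1/24.

R = 1/24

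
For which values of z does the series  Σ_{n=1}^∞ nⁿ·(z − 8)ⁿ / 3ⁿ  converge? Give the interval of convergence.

{8}

Root test: |a_n|^(1/n) = n/3 → ∞.
The root grows without bound, so R = 0 (convergence only at z = 8).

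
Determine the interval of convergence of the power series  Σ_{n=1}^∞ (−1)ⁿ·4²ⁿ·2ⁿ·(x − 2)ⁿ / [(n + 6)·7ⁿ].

(57/32, 71/32]

Ratio test: |a_{n+1}/a_n| = [(n + 6)/((n+1) + 6)] · 16·2/7 → 32/7 as n → ∞.
The series converges when 32/7 · |x − 2| < 1, giving R = 7/32.
Check x = 71/32: an alternating series whose terms decrease to 0 in absolute value, so it converges by the Leibniz criterion.
Check x = 57/32: the terms are asymptotic to a nonzero constant times 1/n, so the series diverges by limit comparison with Σ 1/n.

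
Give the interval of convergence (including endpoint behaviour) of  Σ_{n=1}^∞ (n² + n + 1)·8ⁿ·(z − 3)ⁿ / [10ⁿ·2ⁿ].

(1/2, 11/2)

Ratio test: |a_{n+1}/a_n| = [((n+1)² + (n+1) + 1)/(n² + n + 1)] · 8/(10·2) → 2/5 as n → ∞.
Thus R = 1/(2/5) = 5/2.
When z = 11/2, the terms do not tend to 0, so the series diverges.
When z = 1/2, the n-th term does not approach 0; divergence by the term test.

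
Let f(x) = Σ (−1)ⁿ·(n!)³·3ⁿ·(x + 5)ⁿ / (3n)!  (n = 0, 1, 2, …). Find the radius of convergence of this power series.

R = 9

By the ratio test, |a_{n+1}/a_n| = (n+1)³/[(3n+1)·(3n+2)·(3n+3)] · 3 → 1/9.
Convergence for |x + 5| · 1/9 < 1, i.e. |x + 5| < 9. So R = 9.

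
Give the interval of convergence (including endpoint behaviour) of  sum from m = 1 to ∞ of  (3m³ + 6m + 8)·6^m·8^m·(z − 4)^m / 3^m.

(63/16, 65/16)

Apply the ratio test: |a_{m+1}| / |a_m| = [(3(m+1)³ + 6(m+1) + 8)/(3m³ + 6m + 8)] · 6·8/3, which tends to 16 as m → ∞.
The series converges when 16 · |z − 4| < 1, giving R = 1/16.
Check z = 65/16: the terms do not tend to 0, so the series diverges.
When z = 63/16, the terms have absolute value of order m³, which does not tend to 0, so the series diverges by the divergence test.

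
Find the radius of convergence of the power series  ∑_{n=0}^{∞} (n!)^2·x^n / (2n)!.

Apply the ratio test: |a_{n+1}| / |a_n| = (n+1)²/[(2n+1)·(2n+2)], which tends to 1/4 as n → ∞.
Thus R = 1/(1/4) = 4.

R = 4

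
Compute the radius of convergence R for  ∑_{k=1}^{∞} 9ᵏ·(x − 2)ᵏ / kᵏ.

By the Cauchy root test, |a_k|^(1/k) = 9/k → 0.
The limit is 0 for every x, so R = ∞.

R = ∞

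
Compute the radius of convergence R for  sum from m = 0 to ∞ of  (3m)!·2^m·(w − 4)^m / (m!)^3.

Ratio test: |a_{m+1}/a_m| = (3m+1)·(3m+2)·(3m+3)/(m+1)³ · 2 → 54 as m → ∞.
Hence the series converges for |w − 4| < 1/(54) = 1/54, so the radius of convergence is 1/54.

R = 1/54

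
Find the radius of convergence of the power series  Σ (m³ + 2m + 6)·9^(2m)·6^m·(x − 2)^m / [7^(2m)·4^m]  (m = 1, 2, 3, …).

R = 98/243

By the ratio test, |a_{m+1}/a_m| = [((m+1)³ + 2(m+1) + 6)/(m³ + 2m + 6)] · 81·6/(49·4) → 243/98.
Convergence for |x − 2| · 243/98 < 1, i.e. |x − 2| < 98/243. So R = 98/243.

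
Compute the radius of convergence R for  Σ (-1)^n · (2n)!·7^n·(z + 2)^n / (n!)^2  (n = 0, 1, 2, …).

R = 1/28

Ratio test: |a_{n+1}/a_n| = (2n+1)·(2n+2)/(n+1)² · 7 → 28 as n → ∞.
The series converges when 28 · |z + 2| < 1, giving R = 1/28.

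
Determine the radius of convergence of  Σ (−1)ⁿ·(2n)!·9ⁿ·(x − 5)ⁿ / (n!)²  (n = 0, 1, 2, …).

By the ratio test, |a_{n+1}/a_n| = (2n+1)·(2n+2)/(n+1)² · 9 → 36.
The series converges when 36 · |x − 5| < 1, giving R = 1/36.

R = 1/36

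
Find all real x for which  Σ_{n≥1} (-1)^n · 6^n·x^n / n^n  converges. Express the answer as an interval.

Applying the root test, |a_n|^(1/n) = 6/n → 0.
The limit is 0 for every x, so R = ∞.

(−∞, ∞)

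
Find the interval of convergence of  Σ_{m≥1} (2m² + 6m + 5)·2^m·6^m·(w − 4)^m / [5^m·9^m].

(1/4, 31/4)

By the ratio test, |a_{m+1}/a_m| = [(2(m+1)² + 6(m+1) + 5)/(2m² + 6m + 5)] · 2·6/(5·9) → 4/15.
Thus R = 1/(4/15) = 15/4.
Check w = 31/4: the m-th term does not approach 0; divergence by the term test.
Endpoint w = 1/4: the m-th term does not approach 0; divergence by the term test.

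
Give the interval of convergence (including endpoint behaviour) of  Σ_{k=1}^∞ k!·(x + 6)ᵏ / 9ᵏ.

The ratio of consecutive coefficients is (k+1) · 1/9 → ∞.
The terms grow without bound for any (x + 6) ≠ 0, so R = 0 (convergence only at x = -6).

{-6}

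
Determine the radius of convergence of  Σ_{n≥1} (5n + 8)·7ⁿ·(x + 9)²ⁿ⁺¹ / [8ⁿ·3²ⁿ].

The ratio of consecutive coefficients is [(5(n+1) + 8)/(5n + 8)] · 7/(8·9) → 7/72.
Successive powers of (x + 9) differ by 2, so the series converges when |x + 9|² · 7/72 < 1, i.e. |x + 9| < √(72/7). So R = 6√14/7.

R = 6√14/7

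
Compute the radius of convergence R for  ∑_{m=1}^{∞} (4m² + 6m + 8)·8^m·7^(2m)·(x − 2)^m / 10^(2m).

By the ratio test, |a_{m+1}/a_m| = [(4(m+1)² + 6(m+1) + 8)/(4m² + 6m + 8)] · 8·49/100 → 98/25.
Hence the series converges for |x − 2| < 1/(98/25) = 25/98, so the radius of convergence is 25/98.

R = 25/98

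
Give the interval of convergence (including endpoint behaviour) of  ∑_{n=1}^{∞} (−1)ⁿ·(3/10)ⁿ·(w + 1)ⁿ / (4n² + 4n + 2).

Ratio test: |a_{n+1}/a_n| = [(4n² + 4n + 2)/(4(n+1)² + 4(n+1) + 2)] · 3/10 → 3/10 as n → ∞.
The series converges when 3/10 · |w + 1| < 1, giving R = 10/3.
Endpoint w = 7/3: absolute convergence follows by limit comparison with Σ 1/n².
Check w = -13/3: the terms are on the order of 1/n², so the series converges absolutely by comparison with the p-series (p = 2 > 1).

[-13/3, 7/3]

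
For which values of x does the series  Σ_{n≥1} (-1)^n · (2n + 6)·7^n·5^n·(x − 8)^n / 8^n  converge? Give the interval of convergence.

Ratio test: |a_{n+1}/a_n| = [(2(n+1) + 6)/(2n + 6)] · 7·5/8 → 35/8 as n → ∞.
Convergence for |x − 8| · 35/8 < 1, i.e. |x − 8| < 8/35. So R = 8/35.
Check x = 288/35: the terms do not tend to 0, so the series diverges.
At x = 272/35: the terms do not tend to 0, so the series diverges.

(272/35, 288/35)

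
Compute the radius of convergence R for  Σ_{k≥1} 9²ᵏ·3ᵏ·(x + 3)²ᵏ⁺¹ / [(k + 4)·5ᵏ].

Ratio test: |a_{k+1}/a_k| = [(k + 4)/((k+1) + 4)] · 81·3/5 → 243/5 as k → ∞.
Successive powers of (x + 3) differ by 2, so the series converges when |x + 3|² · 243/5 < 1, i.e. |x + 3| < √(5/243). So R = √15/27.

R = √15/27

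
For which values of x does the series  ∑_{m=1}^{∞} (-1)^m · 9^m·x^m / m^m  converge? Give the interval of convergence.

(−∞, ∞)

By the Cauchy root test, |a_m|^(1/m) = 9/m → 0.
Since the m-th root of |a_m| tends to 0, the series converges for all real x; R = ∞.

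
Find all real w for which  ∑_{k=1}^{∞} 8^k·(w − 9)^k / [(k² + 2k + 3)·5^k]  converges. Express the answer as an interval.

[67/8, 77/8]

The ratio of consecutive coefficients is [(k² + 2k + 3)/((k+1)² + 2(k+1) + 3)] · 8/5 → 8/5.
Hence the series converges for |w − 9| < 1/(8/5) = 5/8, so the radius of convergence is 5/8.
When w = 77/8, the series is dominated by a constant times Σ 1/k², which converges (p = 2 > 1).
At w = 67/8: the terms are on the order of 1/k², so the series converges absolutely by comparison with the p-series (p = 2 > 1).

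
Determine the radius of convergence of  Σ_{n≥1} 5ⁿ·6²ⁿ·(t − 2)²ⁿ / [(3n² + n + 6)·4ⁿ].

R = √5/15

Ratio test: |a_{n+1}/a_n| = [(3n² + n + 6)/(3(n+1)² + (n+1) + 6)] · 5·36/4 → 45 as n → ∞.
Since the exponent of (t − 2) increases by 2 each term, convergence requires |t − 2|² < 1/45, hence R = √5/15.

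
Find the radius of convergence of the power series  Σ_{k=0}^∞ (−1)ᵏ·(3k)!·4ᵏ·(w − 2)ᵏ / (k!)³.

R = 1/108

The ratio of consecutive coefficients is (3k+1)·(3k+2)·(3k+3)/(k+1)³ · 4 → 108.
Thus R = 1/(108) = 1/108.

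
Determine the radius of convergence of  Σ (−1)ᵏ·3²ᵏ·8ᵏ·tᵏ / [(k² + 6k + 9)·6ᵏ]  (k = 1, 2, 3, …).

R = 1/12

The ratio of consecutive coefficients is [(k² + 6k + 9)/((k+1)² + 6(k+1) + 9)] · 9·8/6 → 12.
Hence the series converges for |t| < 1/(12) = 1/12, so the radius of convergence is 1/12.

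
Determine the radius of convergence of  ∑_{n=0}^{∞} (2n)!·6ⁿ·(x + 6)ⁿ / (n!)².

The ratio of consecutive coefficients is (2n+1)·(2n+2)/(n+1)² · 6 → 24.
Hence the series converges for |x + 6| < 1/(24) = 1/24, so the radius of convergence is 1/24.

R = 1/24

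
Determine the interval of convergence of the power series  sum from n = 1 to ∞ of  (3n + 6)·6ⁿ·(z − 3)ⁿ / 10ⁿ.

(4/3, 14/3)

Apply the ratio test: |a_{n+1}| / |a_n| = [(3(n+1) + 6)/(3n + 6)] · 6/10, which tends to 3/5 as n → ∞.
The series converges when 3/5 · |z − 3| < 1, giving R = 5/3.
At z = 14/3: the n-th term does not approach 0; divergence by the term test.
Endpoint z = 4/3: the terms have absolute value of order n, which does not tend to 0, so the series diverges by the divergence test.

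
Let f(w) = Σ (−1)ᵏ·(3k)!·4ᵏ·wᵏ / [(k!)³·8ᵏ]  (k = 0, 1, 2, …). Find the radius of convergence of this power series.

Ratio test: |a_{k+1}/a_k| = (3k+1)·(3k+2)·(3k+3)/(k+1)³ · 4/8 → 27/2 as k → ∞.
Hence the series converges for |w| < 1/(27/2) = 2/27, so the radius of convergence is 2/27.

R = 2/27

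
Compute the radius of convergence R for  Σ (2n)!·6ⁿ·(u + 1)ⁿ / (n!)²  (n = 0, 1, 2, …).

By the ratio test, |a_{n+1}/a_n| = (2n+1)·(2n+2)/(n+1)² · 6 → 24.
Thus R = 1/(24) = 1/24.

R = 1/24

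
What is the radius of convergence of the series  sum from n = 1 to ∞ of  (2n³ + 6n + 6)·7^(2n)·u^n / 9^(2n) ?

R = 81/49

Apply the ratio test: |a_{n+1}| / |a_n| = [(2(n+1)³ + 6(n+1) + 6)/(2n³ + 6n + 6)] · 49/81, which tends to 49/81 as n → ∞.
The series converges when 49/81 · |u| < 1, giving R = 81/49.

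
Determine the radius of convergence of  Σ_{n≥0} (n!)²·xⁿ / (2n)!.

R = 4

The ratio of consecutive coefficients is (n+1)²/[(2n+1)·(2n+2)] → 1/4.
The series converges when 1/4 · |x| < 1, giving R = 4.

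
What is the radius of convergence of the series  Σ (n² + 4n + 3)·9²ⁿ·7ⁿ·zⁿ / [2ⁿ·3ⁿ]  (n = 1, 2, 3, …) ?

R = 2/189

Ratio test: |a_{n+1}/a_n| = [((n+1)² + 4(n+1) + 3)/(n² + 4n + 3)] · 81·7/(2·3) → 189/2 as n → ∞.
Hence the series converges for |z| < 1/(189/2) = 2/189, so the radius of convergence is 2/189.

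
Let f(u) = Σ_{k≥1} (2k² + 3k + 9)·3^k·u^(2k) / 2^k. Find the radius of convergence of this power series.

R = √6/3

By the ratio test, |a_{k+1}/a_k| = [(2(k+1)² + 3(k+1) + 9)/(2k² + 3k + 9)] · 3/2 → 3/2.
Writing y = u², the series in y has radius 2/3, so |u| < √(2/3) and R = √6/3.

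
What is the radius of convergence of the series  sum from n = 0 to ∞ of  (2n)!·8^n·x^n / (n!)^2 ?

R = 1/32

By the ratio test, |a_{n+1}/a_n| = (2n+1)·(2n+2)/(n+1)² · 8 → 32.
Hence the series converges for |x| < 1/(32) = 1/32, so the radius of convergence is 1/32.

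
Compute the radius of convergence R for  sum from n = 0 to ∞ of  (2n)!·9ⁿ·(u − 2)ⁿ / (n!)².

By the ratio test, |a_{n+1}/a_n| = (2n+1)·(2n+2)/(n+1)² · 9 → 36.
Convergence for |u − 2| · 36 < 1, i.e. |u − 2| < 1/36. So R = 1/36.

R = 1/36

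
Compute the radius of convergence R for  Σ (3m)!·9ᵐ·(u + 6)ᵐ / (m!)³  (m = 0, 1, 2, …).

R = 1/243

Ratio test: |a_{m+1}/a_m| = (3m+1)·(3m+2)·(3m+3)/(m+1)³ · 9 → 243 as m → ∞.
The series converges when 243 · |u + 6| < 1, giving R = 1/243.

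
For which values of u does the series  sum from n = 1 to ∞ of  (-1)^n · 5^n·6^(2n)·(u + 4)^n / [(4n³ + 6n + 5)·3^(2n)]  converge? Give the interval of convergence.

By the ratio test, |a_{n+1}/a_n| = [(4n³ + 6n + 5)/(4(n+1)³ + 6(n+1) + 5)] · 5·36/9 → 20.
Convergence for |u + 4| · 20 < 1, i.e. |u + 4| < 1/20. So R = 1/20.
At u = -79/20: the series is dominated by a constant times Σ 1/n³, which converges (p = 3 > 1).
At u = -81/20: absolute convergence follows by limit comparison with Σ 1/n³.

[-81/20, -79/20]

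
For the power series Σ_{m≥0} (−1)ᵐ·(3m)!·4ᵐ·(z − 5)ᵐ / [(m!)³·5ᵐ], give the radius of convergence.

R = 5/108

Apply the ratio test: |a_{m+1}| / |a_m| = (3m+1)·(3m+2)·(3m+3)/(m+1)³ · 4/5, which tends to 108/5 as m → ∞.
Convergence for |z − 5| · 108/5 < 1, i.e. |z − 5| < 5/108. So R = 5/108.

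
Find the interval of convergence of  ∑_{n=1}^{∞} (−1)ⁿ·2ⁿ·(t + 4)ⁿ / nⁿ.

Root test: |a_n|^(1/n) = 2/n → 0.
Since the n-th root of |a_n| tends to 0, the series converges for all real t; R = ∞.

(−∞, ∞)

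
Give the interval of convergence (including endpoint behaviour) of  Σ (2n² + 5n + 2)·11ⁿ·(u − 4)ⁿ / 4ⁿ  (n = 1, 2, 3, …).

(40/11, 48/11)

Ratio test: |a_{n+1}/a_n| = [(2(n+1)² + 5(n+1) + 2)/(2n² + 5n + 2)] · 11/4 → 11/4 as n → ∞.
Hence the series converges for |u − 4| < 1/(11/4) = 4/11, so the radius of convergence is 4/11.
Endpoint u = 48/11: the terms do not tend to 0, so the series diverges.
At u = 40/11: the terms do not tend to 0, so the series diverges.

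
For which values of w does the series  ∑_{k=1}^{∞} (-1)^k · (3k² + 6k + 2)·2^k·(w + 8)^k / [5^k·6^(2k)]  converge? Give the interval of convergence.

(-98, 82)

Ratio test: |a_{k+1}/a_k| = [(3(k+1)² + 6(k+1) + 2)/(3k² + 6k + 2)] · 2/(5·36) → 1/90 as k → ∞.
Convergence for |w + 8| · 1/90 < 1, i.e. |w + 8| < 90. So R = 90.
When w = 82, the terms do not tend to 0, so the series diverges.
When w = -98, the terms have absolute value of order k², which does not tend to 0, so the series diverges by the divergence test.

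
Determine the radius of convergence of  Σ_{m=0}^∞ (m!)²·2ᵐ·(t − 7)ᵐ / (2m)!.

R = 2

Ratio test: |a_{m+1}/a_m| = (m+1)²/[(2m+1)·(2m+2)] · 2 → 1/2 as m → ∞.
Thus R = 1/(1/2) = 2.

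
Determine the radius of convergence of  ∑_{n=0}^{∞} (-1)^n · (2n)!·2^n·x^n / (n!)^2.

R = 1/8

By the ratio test, |a_{n+1}/a_n| = (2n+1)·(2n+2)/(n+1)² · 2 → 8.
Thus R = 1/(8) = 1/8.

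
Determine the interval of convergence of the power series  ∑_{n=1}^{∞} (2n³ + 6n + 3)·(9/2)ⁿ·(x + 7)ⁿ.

(-65/9, -61/9)

By the ratio test, |a_{n+1}/a_n| = [(2(n+1)³ + 6(n+1) + 3)/(2n³ + 6n + 3)] · 9/2 → 9/2.
Hence the series converges for |x + 7| < 1/(9/2) = 2/9, so the radius of convergence is 2/9.
When x = -61/9, the terms have absolute value of order n³, which does not tend to 0, so the series diverges by the divergence test.
Endpoint x = -65/9: the terms do not tend to 0, so the series diverges.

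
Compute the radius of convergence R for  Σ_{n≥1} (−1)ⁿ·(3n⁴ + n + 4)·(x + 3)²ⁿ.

The ratio of consecutive coefficients is (3(n+1)⁴ + (n+1) + 4)/(3n⁴ + n + 4) → 1.
Since the exponent of (x + 3) increases by 2 each term, convergence requires |x + 3|² < 1, hence R = 1.

R = 1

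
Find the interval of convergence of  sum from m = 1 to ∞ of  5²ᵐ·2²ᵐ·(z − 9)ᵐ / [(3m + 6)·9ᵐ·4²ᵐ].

The ratio of consecutive coefficients is [(3m + 6)/(3(m+1) + 6)] · 25·4/(9·16) → 25/36.
Thus R = 1/(25/36) = 36/25.
Endpoint z = 261/25: comparison with the harmonic series Σ 1/m shows the series diverges.
When z = 189/25, convergence follows from the alternating series test (terms decrease monotonically to 0).

[189/25, 261/25)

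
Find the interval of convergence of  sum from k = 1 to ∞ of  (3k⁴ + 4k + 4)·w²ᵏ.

Apply the ratio test: |a_{k+1}| / |a_k| = (3(k+1)⁴ + 4(k+1) + 4)/(3k⁴ + 4k + 4), which tends to 1 as k → ∞.
Since the exponent of w increases by 2 each term, convergence requires |w|² < 1, hence R = 1.
Endpoint w = 1: the terms have absolute value of order k⁴, which does not tend to 0, so the series diverges by the divergence test.
When w = -1, the terms have absolute value of order k⁴, which does not tend to 0, so the series diverges by the divergence test.

(-1, 1)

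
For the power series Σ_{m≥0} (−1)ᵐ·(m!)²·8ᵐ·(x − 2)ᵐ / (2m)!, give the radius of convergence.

Apply the ratio test: |a_{m+1}| / |a_m| = (m+1)²/[(2m+1)·(2m+2)] · 8, which tends to 2 as m → ∞.
Hence the series converges for |x − 2| < 1/(2) = 1/2, so the radius of convergence is 1/2.

R = 1/2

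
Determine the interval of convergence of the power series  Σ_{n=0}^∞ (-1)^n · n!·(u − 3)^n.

{3}

The ratio of consecutive coefficients is (n+1) → ∞.
The ratio grows without bound, so the series diverges whenever (u − 3) ≠ 0; it converges only at u = 3. R = 0.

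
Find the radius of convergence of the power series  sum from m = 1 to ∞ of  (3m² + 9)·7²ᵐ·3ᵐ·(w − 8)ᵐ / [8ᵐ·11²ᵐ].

R = 968/147

Ratio test: |a_{m+1}/a_m| = [(3(m+1)² + 9)/(3m² + 9)] · 49·3/(8·121) → 147/968 as m → ∞.
The series converges when 147/968 · |w − 8| < 1, giving R = 968/147.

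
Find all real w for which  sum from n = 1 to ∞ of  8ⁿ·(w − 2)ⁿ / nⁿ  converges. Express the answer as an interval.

By the Cauchy root test, |a_n|^(1/n) = 8/n → 0.
The limit is 0 for every w, so R = ∞.

(−∞, ∞)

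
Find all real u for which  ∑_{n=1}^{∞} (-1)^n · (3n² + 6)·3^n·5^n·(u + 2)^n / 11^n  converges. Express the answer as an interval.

Apply the ratio test: |a_{n+1}| / |a_n| = [(3(n+1)² + 6)/(3n² + 6)] · 3·5/11, which tends to 15/11 as n → ∞.
Hence the series converges for |u + 2| < 1/(15/11) = 11/15, so the radius of convergence is 11/15.
At u = -19/15: the n-th term does not approach 0; divergence by the term test.
Endpoint u = -41/15: the terms have absolute value of order n², which does not tend to 0, so the series diverges by the divergence test.

(-41/15, -19/15)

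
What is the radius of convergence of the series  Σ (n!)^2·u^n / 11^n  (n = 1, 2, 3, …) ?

R = 0

Ratio test: |a_{n+1}/a_n| = (n+1)² · 1/11 → ∞ as n → ∞.
The terms grow without bound for any u ≠ 0, so R = 0 (convergence only at u = 0).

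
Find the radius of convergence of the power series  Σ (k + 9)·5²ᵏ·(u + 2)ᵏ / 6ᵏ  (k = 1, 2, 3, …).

R = 6/25

Apply the ratio test: |a_{k+1}| / |a_k| = [((k+1) + 9)/(k + 9)] · 25/6, which tends to 25/6 as k → ∞.
Hence the series converges for |u + 2| < 1/(25/6) = 6/25, so the radius of convergence is 6/25.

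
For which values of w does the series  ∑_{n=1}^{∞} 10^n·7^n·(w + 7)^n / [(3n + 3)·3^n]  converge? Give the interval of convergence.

Ratio test: |a_{n+1}/a_n| = [(3n + 3)/(3(n+1) + 3)] · 10·7/3 → 70/3 as n → ∞.
Hence the series converges for |w + 7| < 1/(70/3) = 3/70, so the radius of convergence is 3/70.
Endpoint w = -487/70: the terms behave like c/n; limit comparison with the harmonic series gives divergence.
When w = -493/70, convergence follows from the alternating series test (terms decrease monotonically to 0).

[-493/70, -487/70)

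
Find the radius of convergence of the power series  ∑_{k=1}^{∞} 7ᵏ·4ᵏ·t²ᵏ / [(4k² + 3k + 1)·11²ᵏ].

R = 11√7/14

The ratio of consecutive coefficients is [(4k² + 3k + 1)/(4(k+1)² + 3(k+1) + 1)] · 7·4/121 → 28/121.
Writing y = t², the series in y has radius 121/28, so |t| < √(121/28) and R = 11√7/14.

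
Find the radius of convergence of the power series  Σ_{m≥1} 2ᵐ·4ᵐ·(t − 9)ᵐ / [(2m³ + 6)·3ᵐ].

Ratio test: |a_{m+1}/a_m| = [(2m³ + 6)/(2(m+1)³ + 6)] · 2·4/3 → 8/3 as m → ∞.
Thus R = 1/(8/3) = 3/8.

R = 3/8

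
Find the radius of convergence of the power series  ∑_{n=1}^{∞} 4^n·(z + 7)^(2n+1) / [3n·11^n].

The ratio of consecutive coefficients is [3n/3(n+1)] · 4/11 → 4/11.
Writing y = (z + 7)², the series in y has radius 11/4, so |z + 7| < √(11/4) and R = √11/2.

R = √11/2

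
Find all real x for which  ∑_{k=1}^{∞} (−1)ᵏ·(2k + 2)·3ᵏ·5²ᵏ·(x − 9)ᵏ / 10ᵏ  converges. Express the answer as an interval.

Apply the ratio test: |a_{k+1}| / |a_k| = [(2(k+1) + 2)/(2k + 2)] · 3·25/10, which tends to 15/2 as k → ∞.
Convergence for |x − 9| · 15/2 < 1, i.e. |x − 9| < 2/15. So R = 2/15.
Check x = 137/15: the terms do not tend to 0, so the series diverges.
When x = 133/15, the terms have absolute value of order k, which does not tend to 0, so the series diverges by the divergence test.

(133/15, 137/15)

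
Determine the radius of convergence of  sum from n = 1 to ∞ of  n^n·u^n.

R = 0

Root test: |a_n|^(1/n) = n → ∞.
The root grows without bound, so R = 0 (convergence only at u = 0).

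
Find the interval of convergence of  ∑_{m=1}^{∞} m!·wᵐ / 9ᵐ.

{0}

The ratio of consecutive coefficients is (m+1) · 1/9 → ∞.
The terms grow without bound for any w ≠ 0, so R = 0 (convergence only at w = 0).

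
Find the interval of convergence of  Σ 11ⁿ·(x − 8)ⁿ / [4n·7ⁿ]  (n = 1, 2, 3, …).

Ratio test: |a_{n+1}/a_n| = [4n/4(n+1)] · 11/7 → 11/7 as n → ∞.
Thus R = 1/(11/7) = 7/11.
At x = 95/11: the terms are asymptotic to a nonzero constant times 1/n, so the series diverges by limit comparison with Σ 1/n.
At x = 81/11: the terms alternate in sign and decrease monotonically to 0 in absolute value (size ~ c/n), so the alternating series test gives convergence.

[81/11, 95/11)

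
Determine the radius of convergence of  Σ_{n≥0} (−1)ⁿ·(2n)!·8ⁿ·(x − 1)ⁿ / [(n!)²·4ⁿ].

Ratio test: |a_{n+1}/a_n| = (2n+1)·(2n+2)/(n+1)² · 8/4 → 8 as n → ∞.
Thus R = 1/(8) = 1/8.

R = 1/8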